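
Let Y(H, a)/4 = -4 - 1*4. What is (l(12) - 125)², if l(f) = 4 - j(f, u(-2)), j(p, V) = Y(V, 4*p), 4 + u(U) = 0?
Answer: 7921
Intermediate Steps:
u(U) = -4 (u(U) = -4 + 0 = -4)
Y(H, a) = -32 (Y(H, a) = 4*(-4 - 1*4) = 4*(-4 - 4) = 4*(-8) = -32)
j(p, V) = -32
l(f) = 36 (l(f) = 4 - 1*(-32) = 4 + 32 = 36)
(l(12) - 125)² = (36 - 125)² = (-89)² = 7921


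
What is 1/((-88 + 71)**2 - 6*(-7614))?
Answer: 1/45973 ≈ 2.1752e-5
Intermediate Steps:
1/((-88 + 71)**2 - 6*(-7614)) = 1/((-17)**2 + 45684) = 1/(289 + 45684) = 1/45973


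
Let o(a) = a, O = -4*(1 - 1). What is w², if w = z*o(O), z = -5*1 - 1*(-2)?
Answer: 0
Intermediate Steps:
O = 0 (O = -4*0 = 0)
z = -3 (z = -5 + 2 = -3)
w = 0 (w = -3*0 = 0)
w² = 0² = 0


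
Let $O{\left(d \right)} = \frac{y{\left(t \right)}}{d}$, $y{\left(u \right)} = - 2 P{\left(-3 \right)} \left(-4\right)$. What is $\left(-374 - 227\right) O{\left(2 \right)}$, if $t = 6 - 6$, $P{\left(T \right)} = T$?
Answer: $7212$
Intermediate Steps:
$t = 0$ ($t = 6 - 6 = 0$)
$y{\left(u \right)} = -24$ ($y{\left(u \right)} = \left(-2\right) \left(-3\right) \left(-4\right) = 6 \left(-4\right) = -24$)
$O{\left(d \right)} = - \frac{24}{d}$
$\left(-374 - 227\right) O{\left(2 \right)} = \left(-374 - 227\right) \left(- \frac{24}{2}\right) = - 601 \left(\left(-24\right) \frac{1}{2}\right) = \left(-601\right) \left(-12\right) = 7212$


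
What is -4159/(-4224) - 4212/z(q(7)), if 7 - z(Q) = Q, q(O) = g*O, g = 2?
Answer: 17820601/29568 ≈ 602.70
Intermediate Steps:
q(O) = 2*O
z(Q) = 7 - Q
-4159/(-4224) - 4212/z(q(7)) = -4159/(-4224) - 4212/(7 - 2*7) = -4159*(-1/4224) - 4212/(7 - 1*14) = 4159/4224 - 4212/(7 - 14) = 4159/4224 - 4212/(-7) = 4159/4224 - 4212*(-1/7) = 4159/4224 + 4212/7 = 17820601/29568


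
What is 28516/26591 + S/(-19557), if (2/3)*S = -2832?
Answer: 74516220/57782243 ≈ 1.2896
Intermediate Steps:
S = -4248 (S = (3/2)*(-2832) = -4248)
28516/26591 + S/(-19557) = 28516/26591 - 4248/(-19557) = 28516*(1/26591) - 4248*(-1/19557) = 28516/26591 + 472/2173 = 74516220/57782243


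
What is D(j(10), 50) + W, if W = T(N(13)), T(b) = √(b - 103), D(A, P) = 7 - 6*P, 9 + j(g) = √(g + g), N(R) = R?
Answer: -293 + 3*I*√10 ≈ -293.0 + 9.4868*I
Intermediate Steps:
j(g) = -9 + √2*√g (j(g) = -9 + √(g + g) = -9 + √(2*g) = -9 + √2*√g)
T(b) = √(-103 + b)
W = 3*I*√10 (W = √(-103 + 13) = √(-90) = 3*I*√10 ≈ 9.4868*I)
D(j(10), 50) + W = (7 - 6*50) + 3*I*√10 = (7 - 300) + 3*I*√10 = -293 + 3*I*√10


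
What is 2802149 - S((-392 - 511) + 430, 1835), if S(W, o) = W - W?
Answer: 2802149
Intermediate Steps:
S(W, o) = 0
2802149 - S((-392 - 511) + 430, 1835) = 2802149 - 1*0 = 2802149 + 0 = 2802149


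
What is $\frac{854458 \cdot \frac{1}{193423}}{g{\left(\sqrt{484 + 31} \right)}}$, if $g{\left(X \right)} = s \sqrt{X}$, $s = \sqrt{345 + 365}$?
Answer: $\frac{427229 \sqrt[4]{5} \cdot 103^{\frac{3}{4}} \sqrt{142}}{7072511995} \approx 0.034802$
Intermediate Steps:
$s = \sqrt{710} \approx 26.646$
$g{\left(X \right)} = \sqrt{710} \sqrt{X}$
$\frac{854458 \cdot \frac{1}{193423}}{g{\left(\sqrt{484 + 31} \right)}} = \frac{854458 \cdot \frac{1}{193423}}{\sqrt{710} \sqrt{\sqrt{484 + 31}}} = \frac{854458 \cdot \frac{1}{193423}}{\sqrt{710} \sqrt{\sqrt{515}}} = \frac{854458}{193423 \sqrt{710} \sqrt[4]{515}} = \frac{854458}{193423 \cdot 5^{\frac{3}{4}} \sqrt[4]{103} \sqrt{142}} = \frac{854458 \frac{\sqrt[4]{5} \cdot 103^{\frac{3}{4}} \sqrt{142}}{73130}}{193423} = \frac{427229 \sqrt[4]{5} \cdot 103^{\frac{3}{4}} \sqrt{142}}{7072511995}$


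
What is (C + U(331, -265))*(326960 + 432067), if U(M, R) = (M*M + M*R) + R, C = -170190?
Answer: -112798243443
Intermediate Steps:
U(M, R) = R + M² + M*R (U(M, R) = (M² + M*R) + R = R + M² + M*R)
(C + U(331, -265))*(326960 + 432067) = (-170190 + (-265 + 331² + 331*(-265)))*(326960 + 432067) = (-170190 + (-265 + 109561 - 87715))*759027 = (-170190 + 21581)*759027 = -148609*759027 = -112798243443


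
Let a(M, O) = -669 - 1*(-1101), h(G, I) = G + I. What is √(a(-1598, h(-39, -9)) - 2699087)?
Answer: I*√2698655 ≈ 1642.8*I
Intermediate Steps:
a(M, O) = 432 (a(M, O) = -669 + 1101 = 432)
√(a(-1598, h(-39, -9)) - 2699087) = √(432 - 2699087) = √(-2698655) = I*√2698655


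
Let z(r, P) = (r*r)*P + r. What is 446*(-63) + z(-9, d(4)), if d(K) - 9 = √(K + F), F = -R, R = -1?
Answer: -27378 + 81*√5 ≈ -27197.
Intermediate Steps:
F = 1 (F = -1*(-1) = 1)
d(K) = 9 + √(1 + K) (d(K) = 9 + √(K + 1) = 9 + √(1 + K))
z(r, P) = r + P*r² (z(r, P) = r²*P + r = P*r² + r = r + P*r²)
446*(-63) + z(-9, d(4)) = 446*(-63) - 9*(1 + (9 + √(1 + 4))*(-9)) = -28098 - 9*(1 + (9 + √5)*(-9)) = -28098 - 9*(1 + (-81 - 9*√5)) = -28098 - 9*(-80 - 9*√5) = -28098 + (720 + 81*√5) = -27378 + 81*√5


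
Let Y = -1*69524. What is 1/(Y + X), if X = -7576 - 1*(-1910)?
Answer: -1/75190 ≈ -1.3300e-5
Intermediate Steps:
X = -5666 (X = -7576 + 1910 = -5666)
Y = -69524
1/(Y + X) = 1/(-69524 - 5666) = 1/(-75190) = -1/75190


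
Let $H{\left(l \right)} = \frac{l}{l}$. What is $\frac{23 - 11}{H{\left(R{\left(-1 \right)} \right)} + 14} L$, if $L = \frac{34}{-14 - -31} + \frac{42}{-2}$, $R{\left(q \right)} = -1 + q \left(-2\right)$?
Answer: $- \frac{76}{5} \approx -15.2$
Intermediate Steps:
$R{\left(q \right)} = -1 - 2 q$
$H{\left(l \right)} = 1$
$L = -19$ ($L = \frac{34}{-14 + 31} + 42 \left(- \frac{1}{2}\right) = \frac{34}{17} - 21 = 34 \cdot \frac{1}{17} - 21 = 2 - 21 = -19$)
$\frac{23 - 11}{H{\left(R{\left(-1 \right)} \right)} + 14} L = \frac{23 - 11}{1 + 14} \left(-19\right) = \frac{12}{15} \left(-19\right) = 12 \cdot \frac{1}{15} \left(-19\right) = \frac{4}{5} \left(-19\right) = - \frac{76}{5}$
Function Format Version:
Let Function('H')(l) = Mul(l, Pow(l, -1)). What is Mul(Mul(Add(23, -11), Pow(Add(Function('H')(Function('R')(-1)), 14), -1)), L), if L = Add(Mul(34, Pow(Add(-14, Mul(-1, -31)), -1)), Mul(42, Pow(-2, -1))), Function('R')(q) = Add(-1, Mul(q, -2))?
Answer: Rational(-76, 5) ≈ -15.200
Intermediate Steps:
Function('R')(q) = Add(-1, Mul(-2, q))
Function('H')(l) = 1
L = -19 (L = Add(Mul(34, Pow(Add(-14, 31), -1)), Mul(42, Rational(-1, 2))) = Add(Mul(34, Pow(17, -1)), -21) = Add(Mul(34, Rational(1, 17)), -21) = Add(2, -21) = -19)
Mul(Mul(Add(23, -11), Pow(Add(Function('H')(Function('R')(-1)), 14), -1)), L) = Mul(Mul(Add(23, -11), Pow(Add(1, 14), -1)), -19) = Mul(Mul(12, Pow(15, -1)), -19) = Mul(Mul(12, Rational(1, 15)), -19) = Mul(Rational(4, 5), -19) = Rational(-76, 5)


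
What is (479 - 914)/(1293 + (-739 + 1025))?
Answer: -435/1579 ≈ -0.27549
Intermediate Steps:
(479 - 914)/(1293 + (-739 + 1025)) = -435/(1293 + 286) = -435/1579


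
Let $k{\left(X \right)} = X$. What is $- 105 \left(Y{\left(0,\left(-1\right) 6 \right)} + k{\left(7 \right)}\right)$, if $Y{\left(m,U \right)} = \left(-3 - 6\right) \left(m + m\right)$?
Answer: $-735$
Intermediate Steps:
$Y{\left(m,U \right)} = - 18 m$ ($Y{\left(m,U \right)} = \left(-3 - 6\right) 2 m = - 9 \cdot 2 m = - 18 m$)
$- 105 \left(Y{\left(0,\left(-1\right) 6 \right)} + k{\left(7 \right)}\right) = - 105 \left(\left(-18\right) 0 + 7\right) = - 105 \left(0 + 7\right) = \left(-105\right) 7 = -735$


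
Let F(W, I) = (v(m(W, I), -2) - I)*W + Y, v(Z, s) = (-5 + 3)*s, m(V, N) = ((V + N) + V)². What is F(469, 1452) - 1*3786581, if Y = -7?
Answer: -4465700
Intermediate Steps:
m(V, N) = (N + 2*V)² (m(V, N) = ((N + V) + V)² = (N + 2*V)²)
v(Z, s) = -2*s
F(W, I) = -7 + W*(4 - I) (F(W, I) = (-2*(-2) - I)*W - 7 = (4 - I)*W - 7 = W*(4 - I) - 7 = -7 + W*(4 - I))
F(469, 1452) - 1*3786581 = (-7 + 4*469 - 1*1452*469) - 1*3786581 = (-7 + 1876 - 680988) - 3786581 = -679119 - 3786581 = -4465700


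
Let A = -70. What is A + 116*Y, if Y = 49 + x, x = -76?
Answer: -3202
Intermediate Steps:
Y = -27 (Y = 49 - 76 = -27)
A + 116*Y = -70 + 116*(-27) = -70 - 3132 = -3202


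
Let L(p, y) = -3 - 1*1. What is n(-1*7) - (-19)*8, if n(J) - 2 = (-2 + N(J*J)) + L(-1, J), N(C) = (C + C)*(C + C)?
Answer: 9752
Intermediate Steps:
L(p, y) = -4 (L(p, y) = -3 - 1 = -4)
N(C) = 4*C² (N(C) = (2*C)*(2*C) = 4*C²)
n(J) = -4 + 4*J⁴ (n(J) = 2 + ((-2 + 4*(J*J)²) - 4) = 2 + ((-2 + 4*(J²)²) - 4) = 2 + ((-2 + 4*J⁴) - 4) = 2 + (-6 + 4*J⁴) = -4 + 4*J⁴)
n(-1*7) - (-19)*8 = (-4 + 4*(-1*7)⁴) - (-19)*8 = (-4 + 4*(-7)⁴) - 1*(-152) = (-4 + 4*2401) + 152 = (-4 + 9604) + 152 = 9600 + 152 = 9752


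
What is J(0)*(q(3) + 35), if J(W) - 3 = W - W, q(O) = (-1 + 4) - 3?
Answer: 105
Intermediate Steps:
q(O) = 0 (q(O) = 3 - 3 = 0)
J(W) = 3 (J(W) = 3 + (W - W) = 3 + 0 = 3)
J(0)*(q(3) + 35) = 3*(0 + 35) = 3*35 = 105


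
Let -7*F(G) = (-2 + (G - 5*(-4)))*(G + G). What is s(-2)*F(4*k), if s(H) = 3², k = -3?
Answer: 1296/7 ≈ 185.14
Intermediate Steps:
s(H) = 9
F(G) = -2*G*(18 + G)/7 (F(G) = -(-2 + (G - 5*(-4)))*(G + G)/7 = -(-2 + (G + 20))*2*G/7 = -(-2 + (20 + G))*2*G/7 = -(18 + G)*2*G/7 = -2*G*(18 + G)/7)
s(-2)*F(4*k) = 9*(-2*4*(-3)*(18 + 4*(-3))/7) = 9*(-2/7*(-12)*(18 - 12)) = 9*(-2/7*(-12)*6) = 9*(144/7) = 1296/7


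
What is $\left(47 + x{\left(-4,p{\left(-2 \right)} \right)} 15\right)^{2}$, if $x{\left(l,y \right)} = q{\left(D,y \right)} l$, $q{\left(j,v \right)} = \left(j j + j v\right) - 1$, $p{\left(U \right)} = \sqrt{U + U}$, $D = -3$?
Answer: $57889 - 311760 i \approx 57889.0 - 3.1176 \cdot 10^{5} i$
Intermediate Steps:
$p{\left(U \right)} = \sqrt{2} \sqrt{U}$ ($p{\left(U \right)} = \sqrt{2 U} = \sqrt{2} \sqrt{U}$)
$q{\left(j,v \right)} = -1 + j^{2} + j v$ ($q{\left(j,v \right)} = \left(j^{2} + j v\right) - 1 = -1 + j^{2} + j v$)
$x{\left(l,y \right)} = l \left(8 - 3 y\right)$ ($x{\left(l,y \right)} = \left(-1 + \left(-3\right)^{2} - 3 y\right) l = \left(-1 + 9 - 3 y\right) l = \left(8 - 3 y\right) l = l \left(8 - 3 y\right)$)
$\left(47 + x{\left(-4,p{\left(-2 \right)} \right)} 15\right)^{2} = \left(47 + - 4 \left(8 - 3 \sqrt{2} \sqrt{-2}\right) 15\right)^{2} = \left(47 + - 4 \left(8 - 3 \sqrt{2} i \sqrt{2}\right) 15\right)^{2} = \left(47 + - 4 \left(8 - 3 \cdot 2 i\right) 15\right)^{2} = \left(47 + - 4 \left(8 - 6 i\right) 15\right)^{2} = \left(47 + \left(-32 + 24 i\right) 15\right)^{2} = \left(47 - \left(480 - 360 i\right)\right)^{2} = \left(-433 + 360 i\right)^{2}$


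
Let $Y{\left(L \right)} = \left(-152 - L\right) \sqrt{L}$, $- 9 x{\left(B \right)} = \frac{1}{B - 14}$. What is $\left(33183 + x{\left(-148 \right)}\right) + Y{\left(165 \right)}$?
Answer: $\frac{48380815}{1458} - 317 \sqrt{165} \approx 29111.0$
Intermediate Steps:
$x{\left(B \right)} = - \frac{1}{9 \left(-14 + B\right)}$ ($x{\left(B \right)} = - \frac{1}{9 \left(B - 14\right)} = - \frac{1}{9 \left(-14 + B\right)}$)
$Y{\left(L \right)} = \sqrt{L} \left(-152 - L\right)$
$\left(33183 + x{\left(-148 \right)}\right) + Y{\left(165 \right)} = \left(33183 - \frac{1}{-126 + 9 \left(-148\right)}\right) + \sqrt{165} \left(-152 - 165\right) = \left(33183 - \frac{1}{-126 - 1332}\right) + \sqrt{165} \left(-152 - 165\right) = \left(33183 - \frac{1}{-1458}\right) + \sqrt{165} \left(-317\right) = \left(33183 - - \frac{1}{1458}\right) - 317 \sqrt{165} = \left(33183 + \frac{1}{1458}\right) - 317 \sqrt{165} = \frac{48380815}{1458} - 317 \sqrt{165}$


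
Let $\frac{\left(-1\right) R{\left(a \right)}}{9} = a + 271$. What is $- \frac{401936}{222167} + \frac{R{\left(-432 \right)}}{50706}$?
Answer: $- \frac{2228738537}{1251688878} \approx -1.7806$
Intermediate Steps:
$R{\left(a \right)} = -2439 - 9 a$ ($R{\left(a \right)} = - 9 \left(a + 271\right) = - 9 \left(271 + a\right) = -2439 - 9 a$)
$- \frac{401936}{222167} + \frac{R{\left(-432 \right)}}{50706} = - \frac{401936}{222167} + \frac{-2439 - -3888}{50706} = \left(-401936\right) \frac{1}{222167} + \left(-2439 + 3888\right) \frac{1}{50706} = - \frac{401936}{222167} + 1449 \cdot \frac{1}{50706} = - \frac{401936}{222167} + \frac{161}{5634} = - \frac{2228738537}{1251688878}$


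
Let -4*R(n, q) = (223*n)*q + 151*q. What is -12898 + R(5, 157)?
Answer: -125177/2 ≈ -62589.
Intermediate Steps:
R(n, q) = -151*q/4 - 223*n*q/4 (R(n, q) = -((223*n)*q + 151*q)/4 = -(223*n*q + 151*q)/4 = -(151*q + 223*n*q)/4 = -151*q/4 - 223*n*q/4)
-12898 + R(5, 157) = -12898 - ¼*157*(151 + 223*5) = -12898 - ¼*157*(151 + 1115) = -12898 - ¼*157*1266 = -12898 - 99381/2 = -125177/2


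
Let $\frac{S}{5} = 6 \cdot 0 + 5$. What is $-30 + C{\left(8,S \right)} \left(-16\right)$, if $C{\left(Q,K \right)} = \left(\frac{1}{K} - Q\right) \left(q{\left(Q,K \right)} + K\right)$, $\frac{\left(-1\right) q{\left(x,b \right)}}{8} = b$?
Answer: $-22318$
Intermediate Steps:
$q{\left(x,b \right)} = - 8 b$
$S = 25$ ($S = 5 \left(6 \cdot 0 + 5\right) = 5 \left(0 + 5\right) = 5 \cdot 5 = 25$)
$C{\left(Q,K \right)} = - 7 K \left(\frac{1}{K} - Q\right)$ ($C{\left(Q,K \right)} = \left(\frac{1}{K} - Q\right) \left(- 8 K + K\right) = \left(\frac{1}{K} - Q\right) \left(- 7 K\right) = - 7 K \left(\frac{1}{K} - Q\right)$)
$-30 + C{\left(8,S \right)} \left(-16\right) = -30 + \left(-7 + 7 \cdot 25 \cdot 8\right) \left(-16\right) = -30 + \left(-7 + 1400\right) \left(-16\right) = -30 + 1393 \left(-16\right) = -30 - 22288 = -22318$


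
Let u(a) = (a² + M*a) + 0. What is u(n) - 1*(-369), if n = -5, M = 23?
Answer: 279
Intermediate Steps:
u(a) = a² + 23*a (u(a) = (a² + 23*a) + 0 = a² + 23*a)
u(n) - 1*(-369) = -5*(23 - 5) - 1*(-369) = -5*18 + 369 = -90 + 369 = 279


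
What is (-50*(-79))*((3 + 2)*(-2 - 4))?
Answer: -118500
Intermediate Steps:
(-50*(-79))*((3 + 2)*(-2 - 4)) = 3950*(5*(-6)) = 3950*(-30) = -118500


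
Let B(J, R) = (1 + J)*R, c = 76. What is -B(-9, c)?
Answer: 608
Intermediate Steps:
B(J, R) = R*(1 + J)
-B(-9, c) = -76*(1 - 9) = -76*(-8) = -1*(-608) = 608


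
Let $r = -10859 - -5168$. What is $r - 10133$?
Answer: $-15824$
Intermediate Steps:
$r = -5691$ ($r = -10859 + 5168 = -5691$)
$r - 10133 = -5691 - 10133 = -15824$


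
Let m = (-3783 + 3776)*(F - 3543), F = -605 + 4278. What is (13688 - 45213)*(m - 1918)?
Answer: 89152700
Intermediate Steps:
F = 3673
m = -910 (m = (-3783 + 3776)*(3673 - 3543) = -7*130 = -910)
(13688 - 45213)*(m - 1918) = (13688 - 45213)*(-910 - 1918) = -31525*(-2828) = 89152700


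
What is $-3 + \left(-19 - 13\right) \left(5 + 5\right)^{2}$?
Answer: $-3203$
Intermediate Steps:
$-3 + \left(-19 - 13\right) \left(5 + 5\right)^{2} = -3 - 32 \cdot 10^{2} = -3 - 3200 = -3203$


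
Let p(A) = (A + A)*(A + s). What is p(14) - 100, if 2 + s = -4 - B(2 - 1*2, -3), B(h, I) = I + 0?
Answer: 208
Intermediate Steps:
B(h, I) = I
s = -3 (s = -2 + (-4 - 1*(-3)) = -2 + (-4 + 3) = -2 - 1 = -3)
p(A) = 2*A*(-3 + A) (p(A) = (A + A)*(A - 3) = (2*A)*(-3 + A) = 2*A*(-3 + A))
p(14) - 100 = 2*14*(-3 + 14) - 100 = 2*14*11 - 100 = 308 - 100 = 208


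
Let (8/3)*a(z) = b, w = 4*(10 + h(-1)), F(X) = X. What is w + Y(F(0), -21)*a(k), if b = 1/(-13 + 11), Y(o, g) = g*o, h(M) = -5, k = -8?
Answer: 20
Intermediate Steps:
b = -1/2 (b = 1/(-2) = -1/2 ≈ -0.50000)
w = 20 (w = 4*(10 - 5) = 4*5 = 20)
a(z) = -3/16 (a(z) = (3/8)*(-1/2) = -3/16)
w + Y(F(0), -21)*a(k) = 20 - 21*0*(-3/16) = 20 + 0*(-3/16) = 20 + 0 = 20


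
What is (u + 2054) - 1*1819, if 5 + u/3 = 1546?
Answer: 4858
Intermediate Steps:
u = 4623 (u = -15 + 3*1546 = -15 + 4638 = 4623)
(u + 2054) - 1*1819 = (4623 + 2054) - 1*1819 = 6677 - 1819 = 4858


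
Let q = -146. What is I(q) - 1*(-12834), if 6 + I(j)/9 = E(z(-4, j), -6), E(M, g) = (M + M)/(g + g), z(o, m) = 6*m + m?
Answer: 14313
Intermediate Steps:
z(o, m) = 7*m
E(M, g) = M/g (E(M, g) = (2*M)/((2*g)) = (2*M)*(1/(2*g)) = M/g)
I(j) = -54 - 21*j/2 (I(j) = -54 + 9*((7*j)/(-6)) = -54 + 9*((7*j)*(-⅙)) = -54 + 9*(-7*j/6) = -54 - 21*j/2)
I(q) - 1*(-12834) = (-54 - 21/2*(-146)) - 1*(-12834) = (-54 + 1533) + 12834 = 1479 + 12834 = 14313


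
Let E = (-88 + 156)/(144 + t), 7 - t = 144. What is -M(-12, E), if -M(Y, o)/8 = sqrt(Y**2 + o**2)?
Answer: 32*sqrt(730)/7 ≈ 123.51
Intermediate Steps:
t = -137 (t = 7 - 1*144 = 7 - 144 = -137)
E = 68/7 (E = (-88 + 156)/(144 - 137) = 68/7 ≈ 9.7143)
M(Y, o) = -8*sqrt(Y**2 + o**2)
-M(-12, E) = -(-8)*sqrt((-12)**2 + (68/7)**2) = -(-8)*sqrt(144 + 4624/49) = -(-8)*sqrt(11680/49) = -(-8)*4*sqrt(730)/7 = -(-32)*sqrt(730)/7 = 32*sqrt(730)/7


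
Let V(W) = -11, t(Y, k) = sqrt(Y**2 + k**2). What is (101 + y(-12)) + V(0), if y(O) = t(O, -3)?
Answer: 90 + 3*sqrt(17) ≈ 102.37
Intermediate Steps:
y(O) = sqrt(9 + O**2) (y(O) = sqrt(O**2 + (-3)**2) = sqrt(O**2 + 9) = sqrt(9 + O**2))
(101 + y(-12)) + V(0) = (101 + sqrt(9 + (-12)**2)) - 11 = (101 + sqrt(9 + 144)) - 11 = (101 + sqrt(153)) - 11 = (101 + 3*sqrt(17)) - 11 = 90 + 3*sqrt(17)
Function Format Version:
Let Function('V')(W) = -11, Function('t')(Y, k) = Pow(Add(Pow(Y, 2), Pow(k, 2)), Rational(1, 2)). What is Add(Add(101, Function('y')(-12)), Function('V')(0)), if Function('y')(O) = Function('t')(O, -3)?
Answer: Add(90, Mul(3, Pow(17, Rational(1, 2)))) ≈ 102.37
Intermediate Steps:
Function('y')(O) = Pow(Add(9, Pow(O, 2)), Rational(1, 2)) (Function('y')(O) = Pow(Add(Pow(O, 2), Pow(-3, 2)), Rational(1, 2)) = Pow(Add(Pow(O, 2), 9), Rational(1, 2)) = Pow(Add(9, Pow(O, 2)), Rational(1, 2)))
Add(Add(101, Function('y')(-12)), Function('V')(0)) = Add(Add(101, Pow(Add(9, Pow(-12, 2)), Rational(1, 2))), -11) = Add(Add(101, Pow(Add(9, 144), Rational(1, 2))), -11) = Add(Add(101, Pow(153, Rational(1, 2))), -11) = Add(Add(101, Mul(3, Pow(17, Rational(1, 2)))), -11) = Add(90, Mul(3, Pow(17, Rational(1, 2))))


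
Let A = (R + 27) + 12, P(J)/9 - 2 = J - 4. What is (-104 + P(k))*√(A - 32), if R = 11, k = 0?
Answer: -366*√2 ≈ -517.60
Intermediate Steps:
P(J) = -18 + 9*J (P(J) = 18 + 9*(J - 4) = 18 + 9*(-4 + J) = 18 + (-36 + 9*J) = -18 + 9*J)
A = 50 (A = (11 + 27) + 12 = 38 + 12 = 50)
(-104 + P(k))*√(A - 32) = (-104 + (-18 + 9*0))*√(50 - 32) = (-104 + (-18 + 0))*√18 = (-104 - 18)*(3*√2) = -366*√2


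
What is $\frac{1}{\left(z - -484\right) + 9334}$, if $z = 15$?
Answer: $\frac{1}{9833} \approx 0.0001017$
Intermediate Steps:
$\frac{1}{\left(z - -484\right) + 9334} = \frac{1}{\left(15 - -484\right) + 9334} = \frac{1}{\left(15 + 484\right) + 9334} = \frac{1}{499 + 9334} = \frac{1}{9833}$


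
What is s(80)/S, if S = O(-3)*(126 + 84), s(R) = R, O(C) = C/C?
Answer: 8/21 ≈ 0.38095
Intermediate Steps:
O(C) = 1
S = 210 (S = 1*(126 + 84) = 1*210 = 210)
s(80)/S = 80/210 = 80*(1/210) = 8/21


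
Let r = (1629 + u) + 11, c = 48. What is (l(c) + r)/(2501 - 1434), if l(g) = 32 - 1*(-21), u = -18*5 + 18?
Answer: 1621/1067 ≈ 1.5192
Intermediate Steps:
u = -72 (u = -90 + 18 = -72)
l(g) = 53 (l(g) = 32 + 21 = 53)
r = 1568 (r = (1629 - 72) + 11 = 1557 + 11 = 1568)
(l(c) + r)/(2501 - 1434) = (53 + 1568)/(2501 - 1434) = 1621/1067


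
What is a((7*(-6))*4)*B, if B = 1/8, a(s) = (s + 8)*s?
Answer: 3360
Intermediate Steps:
a(s) = s*(8 + s) (a(s) = (8 + s)*s = s*(8 + s))
B = ⅛ ≈ 0.12500
a((7*(-6))*4)*B = (((7*(-6))*4)*(8 + (7*(-6))*4))*(⅛) = ((-42*4)*(8 - 42*4))*(⅛) = -168*(8 - 168)*(⅛) = -168*(-160)*(⅛) = 26880*(⅛) = 3360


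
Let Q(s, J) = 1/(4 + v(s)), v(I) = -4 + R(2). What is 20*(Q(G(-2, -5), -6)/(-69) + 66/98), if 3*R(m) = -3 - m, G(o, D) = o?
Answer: 15376/1127 ≈ 13.643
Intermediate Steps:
R(m) = -1 - m/3 (R(m) = (-3 - m)/3 = -1 - m/3)
v(I) = -17/3 (v(I) = -4 + (-1 - 1/3*2) = -4 + (-1 - 2/3) = -4 - 5/3 = -17/3)
Q(s, J) = -3/5 (Q(s, J) = 1/(4 - 17/3) = 1/(-5/3) = -3/5)
20*(Q(G(-2, -5), -6)/(-69) + 66/98) = 20*(-3/5/(-69) + 66/98) = 20*(-3/5*(-1/69) + 66*(1/98)) = 20*(1/115 + 33/49) = 20*(3844/5635) = 15376/1127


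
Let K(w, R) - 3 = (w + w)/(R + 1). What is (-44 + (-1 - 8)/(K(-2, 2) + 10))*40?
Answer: -12536/7 ≈ -1790.9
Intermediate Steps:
K(w, R) = 3 + 2*w/(1 + R) (K(w, R) = 3 + (w + w)/(R + 1) = 3 + (2*w)/(1 + R) = 3 + 2*w/(1 + R))
(-44 + (-1 - 8)/(K(-2, 2) + 10))*40 = (-44 + (-1 - 8)/((3 + 2*(-2) + 3*2)/(1 + 2) + 10))*40 = (-44 - 9/((3 - 4 + 6)/3 + 10))*40 = (-44 - 9/((⅓)*5 + 10))*40 = (-44 - 9/(5/3 + 10))*40 = (-44 - 9/35/3)*40 = (-44 - 9*3/35)*40 = (-44 - 27/35)*40 = -1567/35*40 = -12536/7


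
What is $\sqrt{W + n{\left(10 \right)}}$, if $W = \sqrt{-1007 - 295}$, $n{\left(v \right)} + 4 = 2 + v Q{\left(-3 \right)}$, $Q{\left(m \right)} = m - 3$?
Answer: $\sqrt{-62 + i \sqrt{1302}} \approx 2.2063 + 8.1773 i$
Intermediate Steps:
$Q{\left(m \right)} = -3 + m$
$n{\left(v \right)} = -2 - 6 v$ ($n{\left(v \right)} = -4 + \left(2 + v \left(-3 - 3\right)\right) = -4 + \left(2 + v \left(-6\right)\right) = -4 - \left(-2 + 6 v\right) = -2 - 6 v$)
$W = i \sqrt{1302}$ ($W = \sqrt{-1302} = i \sqrt{1302} \approx 36.083 i$)
$\sqrt{W + n{\left(10 \right)}} = \sqrt{i \sqrt{1302} - 62} = \sqrt{-62 + i \sqrt{1302}}$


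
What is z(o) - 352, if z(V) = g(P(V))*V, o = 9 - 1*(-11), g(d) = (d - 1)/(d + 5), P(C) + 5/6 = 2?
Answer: -13004/37 ≈ -351.46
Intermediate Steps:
P(C) = 7/6 (P(C) = -⅚ + 2 = 7/6)
g(d) = (-1 + d)/(5 + d)
o = 20 (o = 9 + 11 = 20)
z(V) = V/37 (z(V) = ((-1 + 7/6)/(5 + 7/6))*V = ((⅙)/(37/6))*V = ((6/37)*(⅙))*V = V/37)
z(o) - 352 = (1/37)*20 - 352 = 20/37 - 352 = -13004/37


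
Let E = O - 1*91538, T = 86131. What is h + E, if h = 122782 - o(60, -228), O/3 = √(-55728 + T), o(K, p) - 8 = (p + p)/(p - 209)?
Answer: 718404/23 + 3*√30403 ≈ 31758.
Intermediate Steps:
o(K, p) = 8 + 2*p/(-209 + p) (o(K, p) = 8 + (p + p)/(p - 209) = 8 + (2*p)/(-209 + p) = 8 + 2*p/(-209 + p))
O = 3*√30403 (O = 3*√(-55728 + 86131) = 3*√30403 ≈ 523.09)
h = 2823778/23 (h = 122782 - 2*(-836 + 5*(-228))/(-209 - 228) = 122782 - 2*(-836 - 1140)/(-437) = 122782 - 2*(-1)*(-1976)/437 = 122782 - 1*208/23 = 122782 - 208/23 = 2823778/23 ≈ 1.2277e+5)
E = -91538 + 3*√30403 (E = 3*√30403 - 1*91538 = 3*√30403 - 91538 = -91538 + 3*√30403 ≈ -91015.)
h + E = 2823778/23 + (-91538 + 3*√30403) = 718404/23 + 3*√30403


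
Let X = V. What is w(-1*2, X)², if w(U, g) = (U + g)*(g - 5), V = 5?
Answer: 0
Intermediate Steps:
X = 5
w(U, g) = (-5 + g)*(U + g) (w(U, g) = (U + g)*(-5 + g) = (-5 + g)*(U + g))
w(-1*2, X)² = (5² - (-5)*2 - 5*5 - 1*2*5)² = (25 - 5*(-2) - 25 - 2*5)² = (25 + 10 - 25 - 10)² = 0² = 0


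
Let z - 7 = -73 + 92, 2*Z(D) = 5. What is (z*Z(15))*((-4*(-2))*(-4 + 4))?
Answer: 0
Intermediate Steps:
Z(D) = 5/2 (Z(D) = (½)*5 = 5/2)
z = 26 (z = 7 + (-73 + 92) = 7 + 19 = 26)
(z*Z(15))*((-4*(-2))*(-4 + 4)) = (26*(5/2))*((-4*(-2))*(-4 + 4)) = 65*(8*0) = 65*0 = 0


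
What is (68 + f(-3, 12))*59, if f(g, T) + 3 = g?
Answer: 3658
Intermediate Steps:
f(g, T) = -3 + g
(68 + f(-3, 12))*59 = (68 + (-3 - 3))*59 = (68 - 6)*59 = 62*59 = 3658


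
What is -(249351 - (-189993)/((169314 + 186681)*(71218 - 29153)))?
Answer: -1244671229860306/4991643225 ≈ -2.4935e+5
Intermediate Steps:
-(249351 - (-189993)/((169314 + 186681)*(71218 - 29153))) = -(249351 - (-189993)/(355995*42065)) = -(249351 - (-189993)/14974929675) = -(249351 - 1*(-63331/4991643225)) = -(249351 + 63331/4991643225) = -1*1244671229860306/4991643225 = -1244671229860306/4991643225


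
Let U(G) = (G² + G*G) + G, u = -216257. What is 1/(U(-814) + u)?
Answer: 1/1108121 ≈ 9.0243e-7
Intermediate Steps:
U(G) = G + 2*G² (U(G) = (G² + G²) + G = 2*G² + G = G + 2*G²)
1/(U(-814) + u) = 1/(-814*(1 + 2*(-814)) - 216257) = 1/(-814*(1 - 1628) - 216257) = 1/(-814*(-1627) - 216257) = 1/(1324378 - 216257) = 1/1108121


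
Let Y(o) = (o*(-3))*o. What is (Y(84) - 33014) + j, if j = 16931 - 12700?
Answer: -49951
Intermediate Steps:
Y(o) = -3*o² (Y(o) = (-3*o)*o = -3*o²)
j = 4231
(Y(84) - 33014) + j = (-3*84² - 33014) + 4231 = (-3*7056 - 33014) + 4231 = (-21168 - 33014) + 4231 = -54182 + 4231 = -49951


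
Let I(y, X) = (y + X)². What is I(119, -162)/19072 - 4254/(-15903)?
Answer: 36845645/101100672 ≈ 0.36445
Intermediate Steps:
I(y, X) = (X + y)²
I(119, -162)/19072 - 4254/(-15903) = (-162 + 119)²/19072 - 4254/(-15903) = (-43)²*(1/19072) - 4254*(-1/15903) = 1849*(1/19072) + 1418/5301 = 1849/19072 + 1418/5301 = 36845645/101100672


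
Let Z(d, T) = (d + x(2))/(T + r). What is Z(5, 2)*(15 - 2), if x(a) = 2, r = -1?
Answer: 91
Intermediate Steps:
Z(d, T) = (2 + d)/(-1 + T) (Z(d, T) = (d + 2)/(T - 1) = (2 + d)/(-1 + T))
Z(5, 2)*(15 - 2) = ((2 + 5)/(-1 + 2))*(15 - 2) = (7/1)*13 = (1*7)*13 = 7*13 = 91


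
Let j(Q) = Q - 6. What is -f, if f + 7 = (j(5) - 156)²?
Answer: -24642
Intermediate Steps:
j(Q) = -6 + Q
f = 24642 (f = -7 + ((-6 + 5) - 156)² = -7 + (-1 - 156)² = -7 + (-157)² = -7 + 24649 = 24642)
-f = -1*24642 = -24642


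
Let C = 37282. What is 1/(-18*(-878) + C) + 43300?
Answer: 2298623801/53086 ≈ 43300.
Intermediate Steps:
1/(-18*(-878) + C) + 43300 = 1/(-18*(-878) + 37282) + 43300 = 1/(15804 + 37282) + 43300 = 1/53086 + 43300 = 2298623801/53086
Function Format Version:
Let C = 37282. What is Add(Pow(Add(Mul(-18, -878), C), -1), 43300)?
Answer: Rational(2298623801, 53086) ≈ 43300.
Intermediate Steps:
Add(Pow(Add(Mul(-18, -878), C), -1), 43300) = Add(Pow(Add(Mul(-18, -878), 37282), -1), 43300) = Add(Pow(Add(15804, 37282), -1), 43300) = Add(Pow(53086, -1), 43300) = Add(Rational(1, 53086), 43300) = Rational(2298623801, 53086)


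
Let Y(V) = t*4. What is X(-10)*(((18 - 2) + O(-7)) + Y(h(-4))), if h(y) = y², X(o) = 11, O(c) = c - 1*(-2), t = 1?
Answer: 165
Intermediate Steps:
O(c) = 2 + c (O(c) = c + 2 = 2 + c)
Y(V) = 4 (Y(V) = 1*4 = 4)
X(-10)*(((18 - 2) + O(-7)) + Y(h(-4))) = 11*(((18 - 2) + (2 - 7)) + 4) = 11*((16 - 5) + 4) = 11*(11 + 4) = 11*15 = 165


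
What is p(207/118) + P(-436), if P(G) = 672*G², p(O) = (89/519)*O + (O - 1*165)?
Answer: 1303886570805/10207 ≈ 1.2774e+8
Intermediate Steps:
p(O) = -165 + 608*O/519 (p(O) = (89*(1/519))*O + (O - 165) = 89*O/519 + (-165 + O) = -165 + 608*O/519)
p(207/118) + P(-436) = (-165 + 608*(207/118)/519) + 672*(-436)² = (-165 + 608*(207*(1/118))/519) + 672*190096 = (-165 + (608/519)*(207/118)) + 127744512 = (-165 + 20976/10207) + 127744512 = -1663179/10207 + 127744512 = 1303886570805/10207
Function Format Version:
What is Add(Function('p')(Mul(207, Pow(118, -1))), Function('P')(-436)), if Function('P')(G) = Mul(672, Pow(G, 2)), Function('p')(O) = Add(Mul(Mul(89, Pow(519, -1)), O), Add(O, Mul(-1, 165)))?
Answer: Rational(1303886570805, 10207) ≈ 1.2774e+8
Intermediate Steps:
Function('p')(O) = Add(-165, Mul(Rational(608, 519), O)) (Function('p')(O) = Add(Mul(Mul(89, Rational(1, 519)), O), Add(O, -165)) = Add(Mul(Rational(89, 519), O), Add(-165, O)) = Add(-165, Mul(Rational(608, 519), O)))
Add(Function('p')(Mul(207, Pow(118, -1))), Function('P')(-436)) = Add(Add(-165, Mul(Rational(608, 519), Mul(207, Pow(118, -1)))), Mul(672, Pow(-436, 2))) = Add(Add(-165, Mul(Rational(608, 519), Mul(207, Rational(1, 118)))), Mul(672, 190096)) = Add(Add(-165, Mul(Rational(608, 519), Rational(207, 118))), 127744512) = Add(Add(-165, Rational(20976, 10207)), 127744512) = Add(Rational(-1663179, 10207), 127744512) = Rational(1303886570805, 10207)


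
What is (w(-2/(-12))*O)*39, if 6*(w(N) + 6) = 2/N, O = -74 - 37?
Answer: 17316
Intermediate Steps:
O = -111
w(N) = -6 + 1/(3*N) (w(N) = -6 + (2/N)/6 = -6 + 1/(3*N))
(w(-2/(-12))*O)*39 = ((-6 + 1/(3*((-2/(-12)))))*(-111))*39 = ((-6 + 1/(3*((-2*(-1/12)))))*(-111))*39 = ((-6 + 1/(3*(1/6)))*(-111))*39 = ((-6 + (1/3)*6)*(-111))*39 = ((-6 + 2)*(-111))*39 = -4*(-111)*39 = 444*39 = 17316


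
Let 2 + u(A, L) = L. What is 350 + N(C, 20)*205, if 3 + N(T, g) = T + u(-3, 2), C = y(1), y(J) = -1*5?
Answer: -1290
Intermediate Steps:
u(A, L) = -2 + L
y(J) = -5
C = -5
N(T, g) = -3 + T (N(T, g) = -3 + (T + (-2 + 2)) = -3 + (T + 0) = -3 + T)
350 + N(C, 20)*205 = 350 + (-3 - 5)*205 = 350 - 8*205 = 350 - 1640 = -1290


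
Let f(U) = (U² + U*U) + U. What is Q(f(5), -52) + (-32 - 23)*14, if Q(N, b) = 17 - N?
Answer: -808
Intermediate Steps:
f(U) = U + 2*U² (f(U) = (U² + U²) + U = 2*U² + U = U + 2*U²)
Q(f(5), -52) + (-32 - 23)*14 = (17 - 5*(1 + 2*5)) + (-32 - 23)*14 = (17 - 5*(1 + 10)) - 55*14 = (17 - 5*11) - 770 = (17 - 1*55) - 770 = (17 - 55) - 770 = -38 - 770 = -808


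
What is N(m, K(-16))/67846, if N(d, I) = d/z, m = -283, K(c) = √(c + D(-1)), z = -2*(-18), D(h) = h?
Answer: -283/2442456 ≈ -0.00011587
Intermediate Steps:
z = 36
K(c) = √(-1 + c) (K(c) = √(c - 1) = √(-1 + c))
N(d, I) = d/36
N(m, K(-16))/67846 = ((1/36)*(-283))/67846 = -283/36*1/67846 = -283/2442456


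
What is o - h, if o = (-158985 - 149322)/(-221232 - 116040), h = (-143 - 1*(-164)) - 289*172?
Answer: 5586114057/112424 ≈ 49688.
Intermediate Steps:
h = -49687 (h = (-143 + 164) - 49708 = 21 - 49708 = -49687)
o = 102769/112424 (o = -308307/(-337272) = -308307*(-1/337272) = 102769/112424 ≈ 0.91412)
o - h = 102769/112424 - 1*(-49687) = 102769/112424 + 49687 = 5586114057/112424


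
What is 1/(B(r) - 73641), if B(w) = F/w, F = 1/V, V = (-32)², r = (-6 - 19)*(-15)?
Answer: -384000/28278143999 ≈ -1.3579e-5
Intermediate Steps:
r = 375 (r = -25*(-15) = 375)
V = 1024
F = 1/1024 ≈ 0.00097656
B(w) = 1/(1024*w)
1/(B(r) - 73641) = 1/((1/1024)/375 - 73641) = 1/((1/1024)*(1/375) - 73641) = 1/(1/384000 - 73641) = 1/(-28278143999/384000) = -384000/28278143999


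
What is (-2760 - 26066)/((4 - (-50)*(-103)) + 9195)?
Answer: -28826/4049 ≈ -7.1193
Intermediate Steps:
(-2760 - 26066)/((4 - (-50)*(-103)) + 9195) = -28826/((4 - 50*103) + 9195) = -28826/((4 - 5150) + 9195) = -28826/(-5146 + 9195) = -28826/4049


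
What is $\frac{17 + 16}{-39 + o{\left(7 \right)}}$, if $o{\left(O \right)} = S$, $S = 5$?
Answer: $- \frac{33}{34} \approx -0.97059$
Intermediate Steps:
$o{\left(O \right)} = 5$
$\frac{17 + 16}{-39 + o{\left(7 \right)}} = \frac{17 + 16}{-39 + 5} = \frac{33}{-34} = 33 \left(- \frac{1}{34}\right) = - \frac{33}{34}$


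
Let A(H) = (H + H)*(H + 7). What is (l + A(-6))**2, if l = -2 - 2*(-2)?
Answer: 100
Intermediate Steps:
A(H) = 2*H*(7 + H) (A(H) = (2*H)*(7 + H) = 2*H*(7 + H))
l = 2 (l = -2 + 4 = 2)
(l + A(-6))**2 = (2 + 2*(-6)*(7 - 6))**2 = (2 + 2*(-6)*1)**2 = (2 - 12)**2 = (-10)**2 = 100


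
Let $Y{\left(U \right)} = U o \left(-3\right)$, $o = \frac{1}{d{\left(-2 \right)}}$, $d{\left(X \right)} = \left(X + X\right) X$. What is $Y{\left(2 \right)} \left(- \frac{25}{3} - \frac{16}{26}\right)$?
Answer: $\frac{349}{52} \approx 6.7115$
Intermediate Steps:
$d{\left(X \right)} = 2 X^{2}$ ($d{\left(X \right)} = 2 X X = 2 X^{2}$)
$o = \frac{1}{8}$ ($o = \frac{1}{2 \left(-2\right)^{2}} = \frac{1}{2 \cdot 4} = \frac{1}{8} \approx 0.125$)
$Y{\left(U \right)} = - \frac{3 U}{8}$ ($Y{\left(U \right)} = U \frac{1}{8} \left(-3\right) = \frac{U}{8} \left(-3\right) = - \frac{3 U}{8}$)
$Y{\left(2 \right)} \left(- \frac{25}{3} - \frac{16}{26}\right) = \left(- \frac{3}{8}\right) 2 \left(- \frac{25}{3} - \frac{16}{26}\right) = - \frac{3 \left(\left(-25\right) \frac{1}{3} - \frac{8}{13}\right)}{4} = - \frac{3 \left(- \frac{25}{3} - \frac{8}{13}\right)}{4} = \left(- \frac{3}{4}\right) \left(- \frac{349}{39}\right) = \frac{349}{52}$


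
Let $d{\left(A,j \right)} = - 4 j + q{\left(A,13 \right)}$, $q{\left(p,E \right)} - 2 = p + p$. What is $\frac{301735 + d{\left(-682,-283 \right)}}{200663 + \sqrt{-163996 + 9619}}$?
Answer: $\frac{60500897815}{40265793946} - \frac{904515 i \sqrt{17153}}{40265793946} \approx 1.5025 - 0.002942 i$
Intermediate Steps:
$q{\left(p,E \right)} = 2 + 2 p$ ($q{\left(p,E \right)} = 2 + \left(p + p\right) = 2 + 2 p$)
$d{\left(A,j \right)} = 2 - 4 j + 2 A$ ($d{\left(A,j \right)} = - 4 j + \left(2 + 2 A\right) = 2 - 4 j + 2 A$)
$\frac{301735 + d{\left(-682,-283 \right)}}{200663 + \sqrt{-163996 + 9619}} = \frac{301735 + \left(2 - -1132 + 2 \left(-682\right)\right)}{200663 + \sqrt{-163996 + 9619}} = \frac{301735 + \left(2 + 1132 - 1364\right)}{200663 + \sqrt{-154377}} = \frac{301735 - 230}{200663 + 3 i \sqrt{17153}} = \frac{301505}{200663 + 3 i \sqrt{17153}}$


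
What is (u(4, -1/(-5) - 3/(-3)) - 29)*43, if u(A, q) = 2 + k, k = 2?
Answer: -1075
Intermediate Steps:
u(A, q) = 4 (u(A, q) = 2 + 2 = 4)
(u(4, -1/(-5) - 3/(-3)) - 29)*43 = (4 - 29)*43 = -25*43 = -1075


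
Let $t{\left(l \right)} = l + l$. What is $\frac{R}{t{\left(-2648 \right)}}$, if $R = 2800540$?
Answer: $- \frac{700135}{1324} \approx -528.8$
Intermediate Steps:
$t{\left(l \right)} = 2 l$
$\frac{R}{t{\left(-2648 \right)}} = \frac{2800540}{2 \left(-2648\right)} = \frac{2800540}{-5296} = 2800540 \left(- \frac{1}{5296}\right) = - \frac{700135}{1324}$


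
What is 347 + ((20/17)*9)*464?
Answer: 89419/17 ≈ 5259.9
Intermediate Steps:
347 + ((20/17)*9)*464 = 347 + (180/17)*464 = 347 + 83520/17 = 89419/17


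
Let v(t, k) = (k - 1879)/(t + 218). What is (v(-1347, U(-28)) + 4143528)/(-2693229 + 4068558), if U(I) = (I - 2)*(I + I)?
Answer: 4678043311/1552746441 ≈ 3.0128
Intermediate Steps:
U(I) = 2*I*(-2 + I) (U(I) = (-2 + I)*(2*I) = 2*I*(-2 + I))
v(t, k) = (-1879 + k)/(218 + t)
(v(-1347, U(-28)) + 4143528)/(-2693229 + 4068558) = ((-1879 + 2*(-28)*(-2 - 28))/(218 - 1347) + 4143528)/(-2693229 + 4068558) = ((-1879 + 2*(-28)*(-30))/(-1129) + 4143528)/1375329 = (-(-1879 + 1680)/1129 + 4143528)*(1/1375329) = (-1/1129*(-199) + 4143528)*(1/1375329) = (199/1129 + 4143528)*(1/1375329) = (4678043311/1129)*(1/1375329) = 4678043311/1552746441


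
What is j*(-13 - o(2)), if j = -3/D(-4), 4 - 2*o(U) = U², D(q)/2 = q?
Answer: -39/8 ≈ -4.8750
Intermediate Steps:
D(q) = 2*q
o(U) = 2 - U²/2
j = 3/8 (j = -3/(2*(-4)) = -3/(-8) = -3*(-⅛) = 3/8 ≈ 0.37500)
j*(-13 - o(2)) = 3*(-13 - (2 - ½*2²))/8 = 3*(-13 - (2 - ½*4))/8 = 3*(-13 - (2 - 2))/8 = 3*(-13 - 1*0)/8 = 3*(-13 + 0)/8 = (3/8)*(-13) = -39/8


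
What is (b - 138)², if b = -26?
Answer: 26896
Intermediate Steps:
(b - 138)² = (-26 - 138)² = (-164)² = 26896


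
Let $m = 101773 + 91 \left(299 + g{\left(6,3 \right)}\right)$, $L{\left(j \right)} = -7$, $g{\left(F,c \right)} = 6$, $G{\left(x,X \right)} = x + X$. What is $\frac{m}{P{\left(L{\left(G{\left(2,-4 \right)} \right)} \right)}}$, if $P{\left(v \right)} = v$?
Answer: $-18504$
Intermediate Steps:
$G{\left(x,X \right)} = X + x$
$m = 129528$ ($m = 101773 + 91 \left(299 + 6\right) = 101773 + 91 \cdot 305 = 101773 + 27755 = 129528$)
$\frac{m}{P{\left(L{\left(G{\left(2,-4 \right)} \right)} \right)}} = \frac{129528}{-7} = 129528 \left(- \frac{1}{7}\right) = -18504$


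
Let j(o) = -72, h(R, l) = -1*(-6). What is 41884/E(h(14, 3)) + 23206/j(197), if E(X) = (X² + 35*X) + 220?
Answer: -1949587/8388 ≈ -232.43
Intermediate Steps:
h(R, l) = 6
E(X) = 220 + X² + 35*X
41884/E(h(14, 3)) + 23206/j(197) = 41884/(220 + 6² + 35*6) + 23206/(-72) = 41884/(220 + 36 + 210) + 23206*(-1/72) = 41884/466 - 11603/36 = 41884*(1/466) - 11603/36 = 20942/233 - 11603/36 = -1949587/8388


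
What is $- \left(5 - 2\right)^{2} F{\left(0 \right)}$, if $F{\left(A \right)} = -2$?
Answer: $18$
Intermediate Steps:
$- \left(5 - 2\right)^{2} F{\left(0 \right)} = - \left(5 - 2\right)^{2} \left(-2\right) = - 3^{2} \left(-2\right) = \left(-1\right) 9 \left(-2\right) = \left(-9\right) \left(-2\right) = 18$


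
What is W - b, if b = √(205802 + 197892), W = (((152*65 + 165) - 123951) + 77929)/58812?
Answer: -35977/58812 - √403694 ≈ -635.98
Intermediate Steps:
W = -35977/58812 (W = (((9880 + 165) - 123951) + 77929)*(1/58812) = ((10045 - 123951) + 77929)*(1/58812) = (-113906 + 77929)*(1/58812) = -35977*1/58812 = -35977/58812 ≈ -0.61173)
b = √403694 ≈ 635.37
W - b = -35977/58812 - √403694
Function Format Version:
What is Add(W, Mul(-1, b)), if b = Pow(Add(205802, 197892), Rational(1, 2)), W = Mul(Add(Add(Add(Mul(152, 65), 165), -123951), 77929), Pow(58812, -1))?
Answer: Add(Rational(-35977, 58812), Mul(-1, Pow(403694, Rational(1, 2)))) ≈ -635.98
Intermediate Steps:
W = Rational(-35977, 58812) (W = Mul(Add(Add(Add(9880, 165), -123951), 77929), Rational(1, 58812)) = Mul(Add(Add(10045, -123951), 77929), Rational(1, 58812)) = Mul(Add(-113906, 77929), Rational(1, 58812)) = Mul(-35977, Rational(1, 58812)) = Rational(-35977, 58812) ≈ -0.61173)
b = Pow(403694, Rational(1, 2)) ≈ 635.37
Add(W, Mul(-1, b)) = Add(Rational(-35977, 58812), Mul(-1, Pow(403694, Rational(1, 2))))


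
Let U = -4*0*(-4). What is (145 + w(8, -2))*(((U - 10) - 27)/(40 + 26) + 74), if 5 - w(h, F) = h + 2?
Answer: 339290/33 ≈ 10282.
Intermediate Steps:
U = 0 (U = 0*(-4) = 0)
w(h, F) = 3 - h (w(h, F) = 5 - (h + 2) = 5 - (2 + h) = 5 + (-2 - h) = 3 - h)
(145 + w(8, -2))*(((U - 10) - 27)/(40 + 26) + 74) = (145 + (3 - 1*8))*(((0 - 10) - 27)/(40 + 26) + 74) = (145 + (3 - 8))*((-10 - 27)/66 + 74) = (145 - 5)*(-37*1/66 + 74) = 140*(-37/66 + 74) = 140*(4847/66) = 339290/33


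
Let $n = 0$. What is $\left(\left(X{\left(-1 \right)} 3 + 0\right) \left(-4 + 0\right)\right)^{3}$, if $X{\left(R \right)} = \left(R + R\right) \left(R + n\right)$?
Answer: $-13824$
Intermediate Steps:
$X{\left(R \right)} = 2 R^{2}$ ($X{\left(R \right)} = \left(R + R\right) \left(R + 0\right) = 2 R R = 2 R^{2}$)
$\left(\left(X{\left(-1 \right)} 3 + 0\right) \left(-4 + 0\right)\right)^{3} = \left(\left(2 \left(-1\right)^{2} \cdot 3 + 0\right) \left(-4 + 0\right)\right)^{3} = \left(\left(2 \cdot 1 \cdot 3 + 0\right) \left(-4\right)\right)^{3} = \left(\left(2 \cdot 3 + 0\right) \left(-4\right)\right)^{3} = \left(\left(6 + 0\right) \left(-4\right)\right)^{3} = \left(6 \left(-4\right)\right)^{3} = \left(-24\right)^{3} = -13824$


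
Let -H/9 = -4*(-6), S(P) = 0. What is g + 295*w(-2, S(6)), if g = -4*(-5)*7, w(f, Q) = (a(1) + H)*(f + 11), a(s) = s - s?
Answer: -573340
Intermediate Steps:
a(s) = 0
H = -216 (H = -(-36)*(-6) = -9*24 = -216)
w(f, Q) = -2376 - 216*f (w(f, Q) = (0 - 216)*(f + 11) = -216*(11 + f) = -2376 - 216*f)
g = 140 (g = 20*7 = 140)
g + 295*w(-2, S(6)) = 140 + 295*(-2376 - 216*(-2)) = 140 + 295*(-2376 + 432) = 140 + 295*(-1944) = 140 - 573480 = -573340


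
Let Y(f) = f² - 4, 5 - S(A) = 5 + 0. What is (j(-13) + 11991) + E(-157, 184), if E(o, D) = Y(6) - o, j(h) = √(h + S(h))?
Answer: 12180 + I*√13 ≈ 12180.0 + 3.6056*I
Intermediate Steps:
S(A) = 0 (S(A) = 5 - (5 + 0) = 5 - 1*5 = 5 - 5 = 0)
j(h) = √h (j(h) = √(h + 0) = √h)
Y(f) = -4 + f²
E(o, D) = 32 - o (E(o, D) = (-4 + 6²) - o = (-4 + 36) - o = 32 - o)
(j(-13) + 11991) + E(-157, 184) = (√(-13) + 11991) + (32 - 1*(-157)) = (I*√13 + 11991) + (32 + 157) = (11991 + I*√13) + 189 = 12180 + I*√13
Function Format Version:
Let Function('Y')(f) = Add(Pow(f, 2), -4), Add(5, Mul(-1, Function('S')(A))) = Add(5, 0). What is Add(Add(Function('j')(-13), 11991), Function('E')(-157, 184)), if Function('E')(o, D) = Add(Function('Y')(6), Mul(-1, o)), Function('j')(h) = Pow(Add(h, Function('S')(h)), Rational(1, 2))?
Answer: Add(12180, Mul(I, Pow(13, Rational(1, 2)))) ≈ Add(12180., Mul(3.6056, I))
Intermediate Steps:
Function('S')(A) = 0 (Function('S')(A) = Add(5, Mul(-1, Add(5, 0))) = Add(5, Mul(-1, 5)) = Add(5, -5) = 0)
Function('j')(h) = Pow(h, Rational(1, 2)) (Function('j')(h) = Pow(Add(h, 0), Rational(1, 2)) = Pow(h, Rational(1, 2)))
Function('Y')(f) = Add(-4, Pow(f, 2))
Function('E')(o, D) = Add(32, Mul(-1, o)) (Function('E')(o, D) = Add(Add(-4, Pow(6, 2)), Mul(-1, o)) = Add(Add(-4, 36), Mul(-1, o)) = Add(32, Mul(-1, o)))
Add(Add(Function('j')(-13), 11991), Function('E')(-157, 184)) = Add(Add(Pow(-13, Rational(1, 2)), 11991), Add(32, Mul(-1, -157))) = Add(Add(Mul(I, Pow(13, Rational(1, 2))), 11991), Add(32, 157)) = Add(Add(11991, Mul(I, Pow(13, Rational(1, 2)))), 189) = Add(12180, Mul(I, Pow(13, Rational(1, 2))))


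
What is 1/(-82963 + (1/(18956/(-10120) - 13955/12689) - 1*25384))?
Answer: -95439321/10340596215557 ≈ -9.2296e-6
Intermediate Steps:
1/(-82963 + (1/(18956/(-10120) - 13955/12689) - 1*25384)) = 1/(-82963 + (1/(18956*(-1/10120) - 13955*1/12689) - 25384)) = 1/(-82963 + (1/(-4739/2530 - 13955/12689) - 25384)) = 1/(-82963 + (1/(-95439321/32103170) - 25384)) = 1/(-82963 + (-32103170/95439321 - 25384)) = 1/(-82963 - 2422663827434/95439321) = 1/(-10340596215557/95439321) = -95439321/10340596215557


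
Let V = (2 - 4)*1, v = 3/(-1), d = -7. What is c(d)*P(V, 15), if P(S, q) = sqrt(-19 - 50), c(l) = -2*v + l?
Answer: -I*sqrt(69) ≈ -8.3066*I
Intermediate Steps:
v = -3 (v = 3*(-1) = -3)
V = -2 (V = -2*1 = -2)
c(l) = 6 + l (c(l) = -2*(-3) + l = 6 + l)
P(S, q) = I*sqrt(69) (P(S, q) = sqrt(-69) = I*sqrt(69))
c(d)*P(V, 15) = (6 - 7)*(I*sqrt(69)) = -I*sqrt(69)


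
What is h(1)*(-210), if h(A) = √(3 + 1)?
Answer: -420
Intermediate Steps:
h(A) = 2 (h(A) = √4 = 2)
h(1)*(-210) = 2*(-210) = -420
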